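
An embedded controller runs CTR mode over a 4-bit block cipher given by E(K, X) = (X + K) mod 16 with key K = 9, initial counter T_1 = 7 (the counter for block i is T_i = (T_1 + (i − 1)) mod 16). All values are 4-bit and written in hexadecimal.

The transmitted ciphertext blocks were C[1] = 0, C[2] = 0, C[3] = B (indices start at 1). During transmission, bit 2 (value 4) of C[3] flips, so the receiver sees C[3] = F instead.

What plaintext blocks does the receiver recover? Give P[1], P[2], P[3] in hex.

CTR decryption: S_i = E(K, T_i) where T_i is the counter for block i; P_i = C_i ⊕ S_i.
Only C[3] changed, to F. In CTR, a change in C_i flips the same bit in P_i only; the keystream is unaffected. Decrypting the received ciphertext:
P[1]: T = 7, S = E(K, T) = 0; 0 ⊕ 0 = 0.
P[2]: T = 8, S = E(K, T) = 1; 0 ⊕ 1 = 1.
P[3]: T = 9, S = E(K, T) = 2; F ⊕ 2 = D.
Blocks that differ from the original plaintext: P[3].

P[1] = 0, P[2] = 1, P[3] = D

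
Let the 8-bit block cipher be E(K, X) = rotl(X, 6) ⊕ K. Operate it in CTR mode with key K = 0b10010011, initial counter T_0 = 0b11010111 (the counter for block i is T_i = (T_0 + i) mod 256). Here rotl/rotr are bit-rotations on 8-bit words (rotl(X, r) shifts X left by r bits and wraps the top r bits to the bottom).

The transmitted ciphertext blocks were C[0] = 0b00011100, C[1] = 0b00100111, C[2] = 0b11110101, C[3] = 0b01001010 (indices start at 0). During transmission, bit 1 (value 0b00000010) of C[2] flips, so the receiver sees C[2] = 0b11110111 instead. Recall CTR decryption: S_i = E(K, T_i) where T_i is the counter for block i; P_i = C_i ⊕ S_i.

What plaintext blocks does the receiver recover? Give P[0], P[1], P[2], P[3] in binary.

Only C[2] changed, to 0b11110111. In CTR, a change in C_i flips the same bit in P_i only; the keystream is unaffected. Decrypting the received ciphertext:
P[0]: T = 0b11010111, S = E(K, T) = 0b01100110; 0b00011100 ⊕ 0b01100110 = 0b01111010.
P[1]: T = 0b11011000, S = E(K, T) = 0b10100101; 0b00100111 ⊕ 0b10100101 = 0b10000010.
P[2]: T = 0b11011001, S = E(K, T) = 0b11100101; 0b11110111 ⊕ 0b11100101 = 0b00010010.
P[3]: T = 0b11011010, S = E(K, T) = 0b00100101; 0b01001010 ⊕ 0b00100101 = 0b01101111.
Blocks that differ from the original plaintext: P[2].

P[0] = 0b01111010, P[1] = 0b10000010, P[2] = 0b00010010, P[3] = 0b01101111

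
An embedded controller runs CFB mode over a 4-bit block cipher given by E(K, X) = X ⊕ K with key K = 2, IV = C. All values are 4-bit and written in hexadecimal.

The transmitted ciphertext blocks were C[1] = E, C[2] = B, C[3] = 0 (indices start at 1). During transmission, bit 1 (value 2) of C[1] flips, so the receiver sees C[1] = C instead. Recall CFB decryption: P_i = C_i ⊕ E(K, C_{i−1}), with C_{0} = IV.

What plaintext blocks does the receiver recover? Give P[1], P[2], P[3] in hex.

P[1] = 2, P[2] = 5, P[3] = 9

Only C[1] changed, to C. In CFB, a change in C_i flips the same bit in P_i and garbles P_{i+1}. Decrypting the received ciphertext:
P[1]: E(K, C) = E; C ⊕ E = 2.
P[2]: E(K, C) = E; B ⊕ E = 5.
P[3]: E(K, B) = 9; 0 ⊕ 9 = 9.
Blocks that differ from the original plaintext: P[1], P[2].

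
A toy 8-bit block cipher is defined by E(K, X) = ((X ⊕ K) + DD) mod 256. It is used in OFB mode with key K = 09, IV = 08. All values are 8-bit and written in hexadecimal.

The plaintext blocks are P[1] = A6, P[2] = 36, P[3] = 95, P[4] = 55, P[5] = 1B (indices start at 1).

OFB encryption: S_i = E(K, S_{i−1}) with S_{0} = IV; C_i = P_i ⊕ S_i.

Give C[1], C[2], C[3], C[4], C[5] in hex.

C[1] = 78, C[2] = 82, C[3] = 0F, C[4] = 25, C[5] = 4D

C[1]: S = E(K, 08) = DE; A6 ⊕ DE = 78.
C[2]: S = E(K, DE) = B4; 36 ⊕ B4 = 82.
C[3]: S = E(K, B4) = 9A; 95 ⊕ 9A = 0F.
C[4]: S = E(K, 9A) = 70; 55 ⊕ 70 = 25.
C[5]: S = E(K, 70) = 56; 1B ⊕ 56 = 4D.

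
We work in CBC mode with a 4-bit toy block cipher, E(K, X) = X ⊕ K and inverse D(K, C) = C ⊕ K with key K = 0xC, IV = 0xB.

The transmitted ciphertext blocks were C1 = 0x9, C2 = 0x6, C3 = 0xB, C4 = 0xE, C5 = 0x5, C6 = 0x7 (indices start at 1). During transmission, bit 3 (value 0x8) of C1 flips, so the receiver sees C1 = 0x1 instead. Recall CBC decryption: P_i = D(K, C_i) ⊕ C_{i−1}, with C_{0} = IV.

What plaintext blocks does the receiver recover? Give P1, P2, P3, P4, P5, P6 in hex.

Only C1 changed, to 0x1. In CBC, a change in C_i garbles P_i and flips the same bit in P_{i+1}. Decrypting the received ciphertext:
P1: D(K, 0x1) = 0xD; 0xD ⊕ 0xB = 0x6.
P2: D(K, 0x6) = 0xA; 0xA ⊕ 0x1 = 0xB.
P3: D(K, 0xB) = 0x7; 0x7 ⊕ 0x6 = 0x1.
P4: D(K, 0xE) = 0x2; 0x2 ⊕ 0xB = 0x9.
P5: D(K, 0x5) = 0x9; 0x9 ⊕ 0xE = 0x7.
P6: D(K, 0x7) = 0xB; 0xB ⊕ 0x5 = 0xE.
Blocks that differ from the original plaintext: P1, P2.

P1 = 0x6, P2 = 0xB, P3 = 0x1, P4 = 0x9, P5 = 0x7, P6 = 0xE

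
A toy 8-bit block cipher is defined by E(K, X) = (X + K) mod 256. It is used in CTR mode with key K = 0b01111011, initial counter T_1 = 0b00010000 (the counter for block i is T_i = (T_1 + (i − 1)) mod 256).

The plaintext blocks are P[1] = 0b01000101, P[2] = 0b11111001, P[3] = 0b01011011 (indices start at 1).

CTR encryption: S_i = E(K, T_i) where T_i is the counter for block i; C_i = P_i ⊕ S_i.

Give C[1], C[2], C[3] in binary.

C[1]: T = 0b00010000, S = E(K, T) = 0b10001011; 0b01000101 ⊕ 0b10001011 = 0b11001110.
C[2]: T = 0b00010001, S = E(K, T) = 0b10001100; 0b11111001 ⊕ 0b10001100 = 0b01110101.
C[3]: T = 0b00010010, S = E(K, T) = 0b10001101; 0b01011011 ⊕ 0b10001101 = 0b11010110.

C[1] = 0b11001110, C[2] = 0b01110101, C[3] = 0b11010110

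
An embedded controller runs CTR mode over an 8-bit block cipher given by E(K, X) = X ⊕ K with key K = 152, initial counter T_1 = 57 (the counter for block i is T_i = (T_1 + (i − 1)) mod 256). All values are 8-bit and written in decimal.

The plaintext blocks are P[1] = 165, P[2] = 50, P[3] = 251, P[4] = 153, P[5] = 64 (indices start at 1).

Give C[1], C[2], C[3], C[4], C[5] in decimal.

CTR encryption: S_i = E(K, T_i) where T_i is the counter for block i; C_i = P_i ⊕ S_i.
C[1]: T = 57, S = E(K, T) = 161; 165 ⊕ 161 = 4.
C[2]: T = 58, S = E(K, T) = 162; 50 ⊕ 162 = 144.
C[3]: T = 59, S = E(K, T) = 163; 251 ⊕ 163 = 88.
C[4]: T = 60, S = E(K, T) = 164; 153 ⊕ 164 = 61.
C[5]: T = 61, S = E(K, T) = 165; 64 ⊕ 165 = 229.

C[1] = 4, C[2] = 144, C[3] = 88, C[4] = 61, C[5] = 229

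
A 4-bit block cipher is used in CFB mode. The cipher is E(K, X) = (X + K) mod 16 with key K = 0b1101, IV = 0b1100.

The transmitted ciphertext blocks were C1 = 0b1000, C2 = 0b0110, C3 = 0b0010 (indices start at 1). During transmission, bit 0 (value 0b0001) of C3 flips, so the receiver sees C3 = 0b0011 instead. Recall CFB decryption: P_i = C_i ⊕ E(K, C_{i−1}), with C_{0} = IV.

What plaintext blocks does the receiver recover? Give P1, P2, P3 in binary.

P1 = 0b0001, P2 = 0b0011, P3 = 0b0000

Only C3 changed, to 0b0011. In CFB, a change in C_i flips the same bit in P_i and garbles P_{i+1}. Decrypting the received ciphertext:
P1: E(K, 0b1100) = 0b1001; 0b1000 ⊕ 0b1001 = 0b0001.
P2: E(K, 0b1000) = 0b0101; 0b0110 ⊕ 0b0101 = 0b0011.
P3: E(K, 0b0110) = 0b0011; 0b0011 ⊕ 0b0011 = 0b0000.
Blocks that differ from the original plaintext: P3.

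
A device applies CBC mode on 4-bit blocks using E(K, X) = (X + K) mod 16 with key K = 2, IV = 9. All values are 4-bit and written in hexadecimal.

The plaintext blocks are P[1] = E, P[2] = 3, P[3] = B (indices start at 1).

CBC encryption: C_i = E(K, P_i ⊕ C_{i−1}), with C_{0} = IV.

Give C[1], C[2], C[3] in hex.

C[1] = 9, C[2] = C, C[3] = 9

C[1]: P[1] ⊕ 9 = 7; E(K, 7) = 9.
C[2]: P[2] ⊕ 9 = A; E(K, A) = C.
C[3]: P[3] ⊕ C = 7; E(K, 7) = 9.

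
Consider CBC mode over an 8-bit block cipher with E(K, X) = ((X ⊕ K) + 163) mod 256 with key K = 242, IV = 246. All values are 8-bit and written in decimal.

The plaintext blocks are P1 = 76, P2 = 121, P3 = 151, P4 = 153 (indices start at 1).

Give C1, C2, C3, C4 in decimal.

CBC encryption: C_i = E(K, P_i ⊕ C_{i−1}), with C_{0} = IV.
C1: P1 ⊕ 246 = 186; E(K, 186) = 235.
C2: P2 ⊕ 235 = 146; E(K, 146) = 3.
C3: P3 ⊕ 3 = 148; E(K, 148) = 9.
C4: P4 ⊕ 9 = 144; E(K, 144) = 5.

C1 = 235, C2 = 3, C3 = 9, C4 = 5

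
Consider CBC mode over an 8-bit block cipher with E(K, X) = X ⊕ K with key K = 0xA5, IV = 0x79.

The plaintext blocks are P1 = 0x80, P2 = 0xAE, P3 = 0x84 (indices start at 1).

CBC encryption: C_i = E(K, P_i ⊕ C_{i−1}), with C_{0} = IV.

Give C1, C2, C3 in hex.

C1: P1 ⊕ 0x79 = 0xF9; E(K, 0xF9) = 0x5C.
C2: P2 ⊕ 0x5C = 0xF2; E(K, 0xF2) = 0x57.
C3: P3 ⊕ 0x57 = 0xD3; E(K, 0xD3) = 0x76.

C1 = 0x5C, C2 = 0x57, C3 = 0x76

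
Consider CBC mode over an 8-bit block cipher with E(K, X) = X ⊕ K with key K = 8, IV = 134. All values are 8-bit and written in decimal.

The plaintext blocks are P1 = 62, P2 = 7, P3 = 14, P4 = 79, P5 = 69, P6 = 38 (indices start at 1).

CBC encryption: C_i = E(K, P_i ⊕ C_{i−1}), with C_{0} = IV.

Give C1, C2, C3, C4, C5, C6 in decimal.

C1: P1 ⊕ 134 = 184; E(K, 184) = 176.
C2: P2 ⊕ 176 = 183; E(K, 183) = 191.
C3: P3 ⊕ 191 = 177; E(K, 177) = 185.
C4: P4 ⊕ 185 = 246; E(K, 246) = 254.
C5: P5 ⊕ 254 = 187; E(K, 187) = 179.
C6: P6 ⊕ 179 = 149; E(K, 149) = 157.

C1 = 176, C2 = 191, C3 = 185, C4 = 254, C5 = 179, C6 = 157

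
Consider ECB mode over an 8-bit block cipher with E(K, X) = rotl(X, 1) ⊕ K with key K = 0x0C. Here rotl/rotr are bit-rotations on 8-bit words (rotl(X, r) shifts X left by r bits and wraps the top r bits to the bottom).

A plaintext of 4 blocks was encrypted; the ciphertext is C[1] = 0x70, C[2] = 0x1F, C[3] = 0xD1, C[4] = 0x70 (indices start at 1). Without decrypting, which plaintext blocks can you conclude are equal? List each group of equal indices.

ECB encrypts each block independently with the same key, so equal ciphertext blocks imply equal plaintext blocks.
C[1] = C[4] = 0x70, so P[1] = P[4].

P[1] = P[4]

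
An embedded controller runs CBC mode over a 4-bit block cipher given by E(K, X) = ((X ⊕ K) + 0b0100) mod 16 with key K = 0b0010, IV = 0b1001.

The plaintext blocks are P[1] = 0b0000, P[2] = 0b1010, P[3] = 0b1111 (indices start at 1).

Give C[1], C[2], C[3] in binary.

C[1] = 0b1111, C[2] = 0b1011, C[3] = 0b1010

CBC encryption: C_i = E(K, P_i ⊕ C_{i−1}), with C_{0} = IV.
C[1]: P[1] ⊕ 0b1001 = 0b1001; E(K, 0b1001) = 0b1111.
C[2]: P[2] ⊕ 0b1111 = 0b0101; E(K, 0b0101) = 0b1011.
C[3]: P[3] ⊕ 0b1011 = 0b0100; E(K, 0b0100) = 0b1010.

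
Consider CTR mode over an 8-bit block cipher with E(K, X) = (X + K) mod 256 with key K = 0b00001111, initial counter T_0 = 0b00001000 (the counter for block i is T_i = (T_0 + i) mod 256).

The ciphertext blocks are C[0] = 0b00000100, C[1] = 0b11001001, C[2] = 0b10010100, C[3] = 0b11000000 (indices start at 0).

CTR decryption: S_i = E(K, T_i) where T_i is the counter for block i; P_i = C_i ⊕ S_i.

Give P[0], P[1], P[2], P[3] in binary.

P[0]: T = 0b00001000, S = E(K, T) = 0b00010111; 0b00000100 ⊕ 0b00010111 = 0b00010011.
P[1]: T = 0b00001001, S = E(K, T) = 0b00011000; 0b11001001 ⊕ 0b00011000 = 0b11010001.
P[2]: T = 0b00001010, S = E(K, T) = 0b00011001; 0b10010100 ⊕ 0b00011001 = 0b10001101.
P[3]: T = 0b00001011, S = E(K, T) = 0b00011010; 0b11000000 ⊕ 0b00011010 = 0b11011010.

P[0] = 0b00010011, P[1] = 0b11010001, P[2] = 0b10001101, P[3] = 0b11011010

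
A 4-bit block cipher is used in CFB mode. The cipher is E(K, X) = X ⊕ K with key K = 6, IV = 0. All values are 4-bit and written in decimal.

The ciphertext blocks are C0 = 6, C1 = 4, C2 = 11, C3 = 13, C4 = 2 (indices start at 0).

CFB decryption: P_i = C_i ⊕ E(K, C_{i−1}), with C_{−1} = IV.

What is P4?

P4: E(K, 13) = 11; 2 ⊕ 11 = 9.

P4 = 9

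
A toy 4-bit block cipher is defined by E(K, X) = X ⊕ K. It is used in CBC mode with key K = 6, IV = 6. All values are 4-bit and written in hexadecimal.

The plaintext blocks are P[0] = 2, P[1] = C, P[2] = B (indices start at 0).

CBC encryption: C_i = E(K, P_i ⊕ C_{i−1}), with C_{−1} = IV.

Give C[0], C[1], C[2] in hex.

C[0] = 2, C[1] = 8, C[2] = 5

C[0]: P[0] ⊕ 6 = 4; E(K, 4) = 2.
C[1]: P[1] ⊕ 2 = E; E(K, E) = 8.
C[2]: P[2] ⊕ 8 = 3; E(K, 3) = 5.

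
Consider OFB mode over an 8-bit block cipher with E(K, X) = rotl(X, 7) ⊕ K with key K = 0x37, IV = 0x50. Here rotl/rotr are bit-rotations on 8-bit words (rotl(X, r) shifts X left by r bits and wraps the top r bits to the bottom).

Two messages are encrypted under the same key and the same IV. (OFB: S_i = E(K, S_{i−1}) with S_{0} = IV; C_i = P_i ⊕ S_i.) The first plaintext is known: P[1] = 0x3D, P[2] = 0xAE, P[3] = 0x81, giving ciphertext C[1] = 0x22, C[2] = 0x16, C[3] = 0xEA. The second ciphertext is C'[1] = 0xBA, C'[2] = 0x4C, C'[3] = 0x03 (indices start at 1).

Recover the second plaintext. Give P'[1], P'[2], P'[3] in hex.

P'[1] = 0xA5, P'[2] = 0xF4, P'[3] = 0x68

In OFB with a reused IV, both messages share the same keystream S_i, so C_i ⊕ C'_i = P_i ⊕ P'_i and thus P'_i = P_i ⊕ C_i ⊕ C'_i.
P'[1]: 0x3D ⊕ 0x22 ⊕ 0xBA = 0xA5.
P'[2]: 0xAE ⊕ 0x16 ⊕ 0x4C = 0xF4.
P'[3]: 0x81 ⊕ 0xEA ⊕ 0x03 = 0x68.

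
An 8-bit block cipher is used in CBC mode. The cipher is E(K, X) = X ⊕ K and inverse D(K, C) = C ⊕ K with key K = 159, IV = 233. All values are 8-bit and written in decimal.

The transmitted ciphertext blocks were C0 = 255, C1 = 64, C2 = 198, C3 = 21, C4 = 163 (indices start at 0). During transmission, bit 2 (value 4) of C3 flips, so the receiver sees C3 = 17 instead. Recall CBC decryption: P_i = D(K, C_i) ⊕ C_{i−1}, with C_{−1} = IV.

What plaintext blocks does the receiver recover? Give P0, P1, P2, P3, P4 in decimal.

Only C3 changed, to 17. In CBC, a change in C_i garbles P_i and flips the same bit in P_{i+1}. Decrypting the received ciphertext:
P0: D(K, 255) = 96; 96 ⊕ 233 = 137.
P1: D(K, 64) = 223; 223 ⊕ 255 = 32.
P2: D(K, 198) = 89; 89 ⊕ 64 = 25.
P3: D(K, 17) = 142; 142 ⊕ 198 = 72.
P4: D(K, 163) = 60; 60 ⊕ 17 = 45.
Blocks that differ from the original plaintext: P3, P4.

P0 = 137, P1 = 32, P2 = 25, P3 = 72, P4 = 45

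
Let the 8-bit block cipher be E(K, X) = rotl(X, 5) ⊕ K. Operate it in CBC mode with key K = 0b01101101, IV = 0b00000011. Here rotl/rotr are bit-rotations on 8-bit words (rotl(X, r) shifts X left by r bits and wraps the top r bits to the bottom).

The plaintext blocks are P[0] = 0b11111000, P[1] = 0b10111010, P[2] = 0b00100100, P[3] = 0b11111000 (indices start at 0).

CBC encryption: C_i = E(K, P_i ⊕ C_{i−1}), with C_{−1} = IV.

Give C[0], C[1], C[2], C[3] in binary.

C[0] = 0b00010010, C[1] = 0b01111000, C[2] = 0b11100110, C[3] = 0b10101110

C[0]: P[0] ⊕ 0b00000011 = 0b11111011; E(K, 0b11111011) = 0b00010010.
C[1]: P[1] ⊕ 0b00010010 = 0b10101000; E(K, 0b10101000) = 0b01111000.
C[2]: P[2] ⊕ 0b01111000 = 0b01011100; E(K, 0b01011100) = 0b11100110.
C[3]: P[3] ⊕ 0b11100110 = 0b00011110; E(K, 0b00011110) = 0b10101110.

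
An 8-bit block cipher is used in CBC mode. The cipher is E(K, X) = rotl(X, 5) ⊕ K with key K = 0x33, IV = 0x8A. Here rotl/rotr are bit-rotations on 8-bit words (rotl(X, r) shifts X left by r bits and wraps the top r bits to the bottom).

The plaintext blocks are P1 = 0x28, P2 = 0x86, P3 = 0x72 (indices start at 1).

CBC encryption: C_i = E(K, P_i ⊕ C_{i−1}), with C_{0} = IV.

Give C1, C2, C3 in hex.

C1 = 0x67, C2 = 0x0F, C3 = 0x9C

C1: P1 ⊕ 0x8A = 0xA2; E(K, 0xA2) = 0x67.
C2: P2 ⊕ 0x67 = 0xE1; E(K, 0xE1) = 0x0F.
C3: P3 ⊕ 0x0F = 0x7D; E(K, 0x7D) = 0x9C.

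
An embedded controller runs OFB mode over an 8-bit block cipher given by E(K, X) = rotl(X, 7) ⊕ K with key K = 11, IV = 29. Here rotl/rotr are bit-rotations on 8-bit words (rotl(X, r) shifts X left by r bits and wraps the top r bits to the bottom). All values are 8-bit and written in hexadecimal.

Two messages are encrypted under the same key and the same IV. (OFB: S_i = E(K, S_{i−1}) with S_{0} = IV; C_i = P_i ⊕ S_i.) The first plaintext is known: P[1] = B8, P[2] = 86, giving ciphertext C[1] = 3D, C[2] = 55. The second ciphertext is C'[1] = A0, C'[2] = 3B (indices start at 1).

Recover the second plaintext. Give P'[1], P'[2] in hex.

P'[1] = 25, P'[2] = E8

In OFB with a reused IV, both messages share the same keystream S_i, so C_i ⊕ C'_i = P_i ⊕ P'_i and thus P'_i = P_i ⊕ C_i ⊕ C'_i.
P'[1]: B8 ⊕ 3D ⊕ A0 = 25.
P'[2]: 86 ⊕ 55 ⊕ 3B = E8.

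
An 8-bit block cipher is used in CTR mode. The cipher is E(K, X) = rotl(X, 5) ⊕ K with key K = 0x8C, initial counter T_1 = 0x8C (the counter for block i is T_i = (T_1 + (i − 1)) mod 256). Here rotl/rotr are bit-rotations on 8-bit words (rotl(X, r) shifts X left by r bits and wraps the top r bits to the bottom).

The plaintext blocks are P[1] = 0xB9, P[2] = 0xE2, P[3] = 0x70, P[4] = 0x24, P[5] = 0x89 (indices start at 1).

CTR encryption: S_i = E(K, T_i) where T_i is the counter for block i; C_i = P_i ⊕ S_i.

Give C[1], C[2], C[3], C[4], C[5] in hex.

C[1] = 0xA4, C[2] = 0xDF, C[3] = 0x2D, C[4] = 0x59, C[5] = 0x17

C[1]: T = 0x8C, S = E(K, T) = 0x1D; 0xB9 ⊕ 0x1D = 0xA4.
C[2]: T = 0x8D, S = E(K, T) = 0x3D; 0xE2 ⊕ 0x3D = 0xDF.
C[3]: T = 0x8E, S = E(K, T) = 0x5D; 0x70 ⊕ 0x5D = 0x2D.
C[4]: T = 0x8F, S = E(K, T) = 0x7D; 0x24 ⊕ 0x7D = 0x59.
C[5]: T = 0x90, S = E(K, T) = 0x9E; 0x89 ⊕ 0x9E = 0x17.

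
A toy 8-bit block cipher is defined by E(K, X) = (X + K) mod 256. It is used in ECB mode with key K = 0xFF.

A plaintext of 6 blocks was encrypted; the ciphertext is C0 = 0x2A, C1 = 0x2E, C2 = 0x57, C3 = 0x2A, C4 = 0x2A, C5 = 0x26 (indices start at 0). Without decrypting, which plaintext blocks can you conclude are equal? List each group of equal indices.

ECB encrypts each block independently with the same key, so equal ciphertext blocks imply equal plaintext blocks.
C0 = C3 = C4 = 0x2A, so P0 = P3 = P4.

P0 = P3 = P4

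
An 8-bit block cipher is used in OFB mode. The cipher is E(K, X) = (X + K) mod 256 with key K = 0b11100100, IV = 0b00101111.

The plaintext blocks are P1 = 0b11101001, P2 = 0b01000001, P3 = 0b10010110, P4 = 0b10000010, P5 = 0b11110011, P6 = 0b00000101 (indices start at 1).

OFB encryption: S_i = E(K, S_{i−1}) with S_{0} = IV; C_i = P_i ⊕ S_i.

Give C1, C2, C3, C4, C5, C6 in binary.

C1: S = E(K, 0b00101111) = 0b00010011; 0b11101001 ⊕ 0b00010011 = 0b11111010.
C2: S = E(K, 0b00010011) = 0b11110111; 0b01000001 ⊕ 0b11110111 = 0b10110110.
C3: S = E(K, 0b11110111) = 0b11011011; 0b10010110 ⊕ 0b11011011 = 0b01001101.
C4: S = E(K, 0b11011011) = 0b10111111; 0b10000010 ⊕ 0b10111111 = 0b00111101.
C5: S = E(K, 0b10111111) = 0b10100011; 0b11110011 ⊕ 0b10100011 = 0b01010000.
C6: S = E(K, 0b10100011) = 0b10000111; 0b00000101 ⊕ 0b10000111 = 0b10000010.

C1 = 0b11111010, C2 = 0b10110110, C3 = 0b01001101, C4 = 0b00111101, C5 = 0b01010000, C6 = 0b10000010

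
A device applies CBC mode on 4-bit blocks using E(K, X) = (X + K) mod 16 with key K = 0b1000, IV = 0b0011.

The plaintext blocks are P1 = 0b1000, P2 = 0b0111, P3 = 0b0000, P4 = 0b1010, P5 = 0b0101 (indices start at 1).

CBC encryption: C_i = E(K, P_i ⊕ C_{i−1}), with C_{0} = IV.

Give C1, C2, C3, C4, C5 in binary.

C1: P1 ⊕ 0b0011 = 0b1011; E(K, 0b1011) = 0b0011.
C2: P2 ⊕ 0b0011 = 0b0100; E(K, 0b0100) = 0b1100.
C3: P3 ⊕ 0b1100 = 0b1100; E(K, 0b1100) = 0b0100.
C4: P4 ⊕ 0b0100 = 0b1110; E(K, 0b1110) = 0b0110.
C5: P5 ⊕ 0b0110 = 0b0011; E(K, 0b0011) = 0b1011.

C1 = 0b0011, C2 = 0b1100, C3 = 0b0100, C4 = 0b0110, C5 = 0b1011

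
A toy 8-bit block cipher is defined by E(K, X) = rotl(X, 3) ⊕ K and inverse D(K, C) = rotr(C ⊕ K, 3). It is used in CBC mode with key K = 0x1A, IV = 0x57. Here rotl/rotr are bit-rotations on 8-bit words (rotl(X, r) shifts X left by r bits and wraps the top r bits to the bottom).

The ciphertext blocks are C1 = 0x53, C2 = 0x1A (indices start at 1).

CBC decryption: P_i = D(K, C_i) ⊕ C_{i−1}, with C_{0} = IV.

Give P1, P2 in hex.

P1 = 0x7E, P2 = 0x53

P1: D(K, 0x53) = 0x29; 0x29 ⊕ 0x57 = 0x7E.
P2: D(K, 0x1A) = 0x00; 0x00 ⊕ 0x53 = 0x53.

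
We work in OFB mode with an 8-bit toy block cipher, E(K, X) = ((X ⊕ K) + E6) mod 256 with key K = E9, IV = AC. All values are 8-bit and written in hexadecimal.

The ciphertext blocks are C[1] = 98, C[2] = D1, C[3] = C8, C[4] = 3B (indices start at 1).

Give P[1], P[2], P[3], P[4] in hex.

OFB decryption: S_i = E(K, S_{i−1}) with S_{0} = IV; P_i = C_i ⊕ S_i.
P[1]: S = E(K, AC) = 2B; 98 ⊕ 2B = B3.
P[2]: S = E(K, 2B) = A8; D1 ⊕ A8 = 79.
P[3]: S = E(K, A8) = 27; C8 ⊕ 27 = EF.
P[4]: S = E(K, 27) = B4; 3B ⊕ B4 = 8F.

P[1] = B3, P[2] = 79, P[3] = EF, P[4] = 8F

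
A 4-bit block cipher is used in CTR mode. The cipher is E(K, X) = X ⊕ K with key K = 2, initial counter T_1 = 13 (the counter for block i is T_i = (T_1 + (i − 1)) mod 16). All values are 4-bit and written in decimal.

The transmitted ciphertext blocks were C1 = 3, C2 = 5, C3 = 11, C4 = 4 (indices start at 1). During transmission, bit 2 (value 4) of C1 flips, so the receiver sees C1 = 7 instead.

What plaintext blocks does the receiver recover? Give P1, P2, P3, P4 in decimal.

CTR decryption: S_i = E(K, T_i) where T_i is the counter for block i; P_i = C_i ⊕ S_i.
Only C1 changed, to 7. In CTR, a change in C_i flips the same bit in P_i only; the keystream is unaffected. Decrypting the received ciphertext:
P1: T = 13, S = E(K, T) = 15; 7 ⊕ 15 = 8.
P2: T = 14, S = E(K, T) = 12; 5 ⊕ 12 = 9.
P3: T = 15, S = E(K, T) = 13; 11 ⊕ 13 = 6.
P4: T = 0, S = E(K, T) = 2; 4 ⊕ 2 = 6.
Blocks that differ from the original plaintext: P1.

P1 = 8, P2 = 9, P3 = 6, P4 = 6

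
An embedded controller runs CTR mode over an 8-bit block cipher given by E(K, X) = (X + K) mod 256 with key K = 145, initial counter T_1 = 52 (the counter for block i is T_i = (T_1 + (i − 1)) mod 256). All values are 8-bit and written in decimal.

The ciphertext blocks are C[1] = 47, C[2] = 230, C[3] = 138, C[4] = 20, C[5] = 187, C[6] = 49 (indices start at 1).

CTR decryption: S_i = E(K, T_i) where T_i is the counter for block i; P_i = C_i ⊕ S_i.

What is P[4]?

P[4] = 220

P[4]: T = 55, S = E(K, T) = 200; 20 ⊕ 200 = 220.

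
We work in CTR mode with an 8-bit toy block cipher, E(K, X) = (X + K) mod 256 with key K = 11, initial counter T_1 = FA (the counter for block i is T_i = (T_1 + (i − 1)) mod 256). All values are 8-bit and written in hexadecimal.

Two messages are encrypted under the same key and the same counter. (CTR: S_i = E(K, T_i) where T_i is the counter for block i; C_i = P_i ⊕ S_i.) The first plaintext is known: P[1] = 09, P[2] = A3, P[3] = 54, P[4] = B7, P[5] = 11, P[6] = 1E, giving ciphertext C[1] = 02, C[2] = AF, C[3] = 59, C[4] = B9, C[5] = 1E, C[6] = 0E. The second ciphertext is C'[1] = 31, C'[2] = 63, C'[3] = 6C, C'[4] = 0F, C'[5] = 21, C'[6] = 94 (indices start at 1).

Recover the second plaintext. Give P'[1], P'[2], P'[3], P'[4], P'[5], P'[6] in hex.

P'[1] = 3A, P'[2] = 6F, P'[3] = 61, P'[4] = 01, P'[5] = 2E, P'[6] = 84

In CTR with a reused counter, both messages share the same keystream S_i, so C_i ⊕ C'_i = P_i ⊕ P'_i and thus P'_i = P_i ⊕ C_i ⊕ C'_i.
P'[1]: 09 ⊕ 02 ⊕ 31 = 3A.
P'[2]: A3 ⊕ AF ⊕ 63 = 6F.
P'[3]: 54 ⊕ 59 ⊕ 6C = 61.
P'[4]: B7 ⊕ B9 ⊕ 0F = 01.
P'[5]: 11 ⊕ 1E ⊕ 21 = 2E.
P'[6]: 1E ⊕ 0E ⊕ 94 = 84.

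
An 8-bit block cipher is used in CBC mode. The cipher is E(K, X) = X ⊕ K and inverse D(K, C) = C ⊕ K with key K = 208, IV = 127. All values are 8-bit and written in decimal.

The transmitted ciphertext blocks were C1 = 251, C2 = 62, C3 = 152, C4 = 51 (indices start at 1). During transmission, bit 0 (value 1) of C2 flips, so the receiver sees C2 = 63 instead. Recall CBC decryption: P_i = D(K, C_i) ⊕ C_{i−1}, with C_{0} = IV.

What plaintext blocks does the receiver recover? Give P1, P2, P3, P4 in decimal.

Only C2 changed, to 63. In CBC, a change in C_i garbles P_i and flips the same bit in P_{i+1}. Decrypting the received ciphertext:
P1: D(K, 251) = 43; 43 ⊕ 127 = 84.
P2: D(K, 63) = 239; 239 ⊕ 251 = 20.
P3: D(K, 152) = 72; 72 ⊕ 63 = 119.
P4: D(K, 51) = 227; 227 ⊕ 152 = 123.
Blocks that differ from the original plaintext: P2, P3.

P1 = 84, P2 = 20, P3 = 119, P4 = 123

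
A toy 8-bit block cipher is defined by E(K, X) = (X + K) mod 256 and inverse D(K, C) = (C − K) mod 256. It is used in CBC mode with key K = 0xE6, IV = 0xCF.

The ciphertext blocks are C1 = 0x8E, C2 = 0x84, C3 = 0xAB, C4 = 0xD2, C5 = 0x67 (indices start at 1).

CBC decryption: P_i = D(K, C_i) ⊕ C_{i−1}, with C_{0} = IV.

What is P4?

P4 = 0x47

P4: D(K, 0xD2) = 0xEC; 0xEC ⊕ 0xAB = 0x47.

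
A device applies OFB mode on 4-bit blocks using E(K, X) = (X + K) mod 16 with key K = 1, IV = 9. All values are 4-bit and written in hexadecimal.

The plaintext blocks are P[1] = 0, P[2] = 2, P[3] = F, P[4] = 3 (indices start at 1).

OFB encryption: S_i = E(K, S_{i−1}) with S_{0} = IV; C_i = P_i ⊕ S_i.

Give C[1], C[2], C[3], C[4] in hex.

C[1] = A, C[2] = 9, C[3] = 3, C[4] = E

C[1]: S = E(K, 9) = A; 0 ⊕ A = A.
C[2]: S = E(K, A) = B; 2 ⊕ B = 9.
C[3]: S = E(K, B) = C; F ⊕ C = 3.
C[4]: S = E(K, C) = D; 3 ⊕ D = E.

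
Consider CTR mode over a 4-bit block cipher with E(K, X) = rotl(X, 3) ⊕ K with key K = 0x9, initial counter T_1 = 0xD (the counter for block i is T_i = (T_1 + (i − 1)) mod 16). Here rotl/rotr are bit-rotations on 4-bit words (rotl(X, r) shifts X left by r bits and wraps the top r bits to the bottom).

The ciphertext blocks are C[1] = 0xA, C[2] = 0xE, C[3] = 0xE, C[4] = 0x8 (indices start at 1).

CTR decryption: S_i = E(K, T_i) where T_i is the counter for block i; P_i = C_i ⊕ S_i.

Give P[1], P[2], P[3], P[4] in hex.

P[1]: T = 0xD, S = E(K, T) = 0x7; 0xA ⊕ 0x7 = 0xD.
P[2]: T = 0xE, S = E(K, T) = 0xE; 0xE ⊕ 0xE = 0x0.
P[3]: T = 0xF, S = E(K, T) = 0x6; 0xE ⊕ 0x6 = 0x8.
P[4]: T = 0x0, S = E(K, T) = 0x9; 0x8 ⊕ 0x9 = 0x1.

P[1] = 0xD, P[2] = 0x0, P[3] = 0x8, P[4] = 0x1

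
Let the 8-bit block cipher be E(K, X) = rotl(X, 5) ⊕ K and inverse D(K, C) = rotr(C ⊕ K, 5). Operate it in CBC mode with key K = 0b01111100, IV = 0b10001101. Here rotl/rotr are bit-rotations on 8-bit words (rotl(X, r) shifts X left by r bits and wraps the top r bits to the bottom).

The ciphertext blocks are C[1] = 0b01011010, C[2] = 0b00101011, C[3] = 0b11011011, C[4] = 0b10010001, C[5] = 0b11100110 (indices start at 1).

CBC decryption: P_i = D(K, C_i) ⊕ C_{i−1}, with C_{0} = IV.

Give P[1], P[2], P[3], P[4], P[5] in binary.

P[1] = 0b10111100, P[2] = 0b11100000, P[3] = 0b00010110, P[4] = 0b10110100, P[5] = 0b01000101

P[1]: D(K, 0b01011010) = 0b00110001; 0b00110001 ⊕ 0b10001101 = 0b10111100.
P[2]: D(K, 0b00101011) = 0b10111010; 0b10111010 ⊕ 0b01011010 = 0b11100000.
P[3]: D(K, 0b11011011) = 0b00111101; 0b00111101 ⊕ 0b00101011 = 0b00010110.
P[4]: D(K, 0b10010001) = 0b01101111; 0b01101111 ⊕ 0b11011011 = 0b10110100.
P[5]: D(K, 0b11100110) = 0b11010100; 0b11010100 ⊕ 0b10010001 = 0b01000101.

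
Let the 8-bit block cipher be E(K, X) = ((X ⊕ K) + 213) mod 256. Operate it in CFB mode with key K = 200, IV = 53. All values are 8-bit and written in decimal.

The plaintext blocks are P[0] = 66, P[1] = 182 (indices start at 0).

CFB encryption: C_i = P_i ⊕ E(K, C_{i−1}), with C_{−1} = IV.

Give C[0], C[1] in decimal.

C[0] = 144, C[1] = 155

C[0]: E(K, 53) = 210; 66 ⊕ 210 = 144.
C[1]: E(K, 144) = 45; 182 ⊕ 45 = 155.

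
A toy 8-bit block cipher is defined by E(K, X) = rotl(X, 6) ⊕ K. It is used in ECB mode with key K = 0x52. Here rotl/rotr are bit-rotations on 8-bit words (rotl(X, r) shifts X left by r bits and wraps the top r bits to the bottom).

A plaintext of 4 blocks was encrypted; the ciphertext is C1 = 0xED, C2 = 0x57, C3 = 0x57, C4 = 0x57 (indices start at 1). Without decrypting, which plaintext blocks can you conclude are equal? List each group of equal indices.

ECB encrypts each block independently with the same key, so equal ciphertext blocks imply equal plaintext blocks.
C2 = C3 = C4 = 0x57, so P2 = P3 = P4.

P2 = P3 = P4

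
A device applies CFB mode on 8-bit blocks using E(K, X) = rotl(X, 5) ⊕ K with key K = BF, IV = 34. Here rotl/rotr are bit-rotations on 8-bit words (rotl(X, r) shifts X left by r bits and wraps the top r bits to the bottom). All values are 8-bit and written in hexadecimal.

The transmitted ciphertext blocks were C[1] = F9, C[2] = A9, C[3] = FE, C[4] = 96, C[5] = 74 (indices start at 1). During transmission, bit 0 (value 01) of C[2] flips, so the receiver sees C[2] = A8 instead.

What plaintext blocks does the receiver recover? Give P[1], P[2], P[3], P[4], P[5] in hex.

P[1] = C0, P[2] = 28, P[3] = 54, P[4] = F6, P[5] = 19

CFB decryption: P_i = C_i ⊕ E(K, C_{i−1}), with C_{0} = IV.
Only C[2] changed, to A8. In CFB, a change in C_i flips the same bit in P_i and garbles P_{i+1}. Decrypting the received ciphertext:
P[1]: E(K, 34) = 39; F9 ⊕ 39 = C0.
P[2]: E(K, F9) = 80; A8 ⊕ 80 = 28.
P[3]: E(K, A8) = AA; FE ⊕ AA = 54.
P[4]: E(K, FE) = 60; 96 ⊕ 60 = F6.
P[5]: E(K, 96) = 6D; 74 ⊕ 6D = 19.
Blocks that differ from the original plaintext: P[2], P[3].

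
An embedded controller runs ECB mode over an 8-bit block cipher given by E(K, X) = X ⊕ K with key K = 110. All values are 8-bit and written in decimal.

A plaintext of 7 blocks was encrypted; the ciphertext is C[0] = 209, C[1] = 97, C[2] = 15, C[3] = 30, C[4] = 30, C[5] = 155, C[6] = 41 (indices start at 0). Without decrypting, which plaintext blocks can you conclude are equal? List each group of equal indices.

ECB encrypts each block independently with the same key, so equal ciphertext blocks imply equal plaintext blocks.
C[3] = C[4] = 30, so P[3] = P[4].

P[3] = P[4]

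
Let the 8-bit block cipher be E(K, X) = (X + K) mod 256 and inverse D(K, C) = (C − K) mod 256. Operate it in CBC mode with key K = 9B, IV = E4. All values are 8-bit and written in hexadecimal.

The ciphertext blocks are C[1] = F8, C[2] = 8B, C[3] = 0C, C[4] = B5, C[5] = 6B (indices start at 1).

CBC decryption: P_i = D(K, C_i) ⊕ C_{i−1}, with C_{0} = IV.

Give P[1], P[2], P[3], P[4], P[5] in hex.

P[1] = B9, P[2] = 08, P[3] = FA, P[4] = 16, P[5] = 65

P[1]: D(K, F8) = 5D; 5D ⊕ E4 = B9.
P[2]: D(K, 8B) = F0; F0 ⊕ F8 = 08.
P[3]: D(K, 0C) = 71; 71 ⊕ 8B = FA.
P[4]: D(K, B5) = 1A; 1A ⊕ 0C = 16.
P[5]: D(K, 6B) = D0; D0 ⊕ B5 = 65.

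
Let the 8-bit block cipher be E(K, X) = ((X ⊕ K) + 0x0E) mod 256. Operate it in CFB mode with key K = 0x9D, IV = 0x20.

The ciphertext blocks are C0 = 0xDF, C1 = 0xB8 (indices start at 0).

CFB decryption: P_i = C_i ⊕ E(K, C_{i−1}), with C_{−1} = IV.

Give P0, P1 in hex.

P0: E(K, 0x20) = 0xCB; 0xDF ⊕ 0xCB = 0x14.
P1: E(K, 0xDF) = 0x50; 0xB8 ⊕ 0x50 = 0xE8.

P0 = 0x14, P1 = 0xE8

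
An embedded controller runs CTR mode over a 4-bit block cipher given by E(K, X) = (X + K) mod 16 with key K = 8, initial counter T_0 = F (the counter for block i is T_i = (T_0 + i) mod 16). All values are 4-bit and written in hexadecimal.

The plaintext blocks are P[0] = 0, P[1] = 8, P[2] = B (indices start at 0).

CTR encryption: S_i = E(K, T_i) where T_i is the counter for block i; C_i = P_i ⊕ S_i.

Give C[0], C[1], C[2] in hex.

C[0]: T = F, S = E(K, T) = 7; 0 ⊕ 7 = 7.
C[1]: T = 0, S = E(K, T) = 8; 8 ⊕ 8 = 0.
C[2]: T = 1, S = E(K, T) = 9; B ⊕ 9 = 2.

C[0] = 7, C[1] = 0, C[2] = 2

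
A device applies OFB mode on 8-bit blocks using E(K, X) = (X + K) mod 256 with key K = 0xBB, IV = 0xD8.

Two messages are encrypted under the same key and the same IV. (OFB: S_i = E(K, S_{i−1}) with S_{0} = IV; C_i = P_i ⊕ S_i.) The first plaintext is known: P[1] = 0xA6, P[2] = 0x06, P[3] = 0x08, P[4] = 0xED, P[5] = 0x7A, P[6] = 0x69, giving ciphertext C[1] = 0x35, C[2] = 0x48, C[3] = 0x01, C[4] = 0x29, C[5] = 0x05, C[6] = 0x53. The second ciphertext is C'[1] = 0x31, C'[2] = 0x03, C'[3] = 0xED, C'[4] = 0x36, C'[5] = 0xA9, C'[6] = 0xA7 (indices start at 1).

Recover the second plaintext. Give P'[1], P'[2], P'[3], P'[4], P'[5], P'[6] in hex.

In OFB with a reused IV, both messages share the same keystream S_i, so C_i ⊕ C'_i = P_i ⊕ P'_i and thus P'_i = P_i ⊕ C_i ⊕ C'_i.
P'[1]: 0xA6 ⊕ 0x35 ⊕ 0x31 = 0xA2.
P'[2]: 0x06 ⊕ 0x48 ⊕ 0x03 = 0x4D.
P'[3]: 0x08 ⊕ 0x01 ⊕ 0xED = 0xE4.
P'[4]: 0xED ⊕ 0x29 ⊕ 0x36 = 0xF2.
P'[5]: 0x7A ⊕ 0x05 ⊕ 0xA9 = 0xD6.
P'[6]: 0x69 ⊕ 0x53 ⊕ 0xA7 = 0x9D.

P'[1] = 0xA2, P'[2] = 0x4D, P'[3] = 0xE4, P'[4] = 0xF2, P'[5] = 0xD6, P'[6] = 0x9D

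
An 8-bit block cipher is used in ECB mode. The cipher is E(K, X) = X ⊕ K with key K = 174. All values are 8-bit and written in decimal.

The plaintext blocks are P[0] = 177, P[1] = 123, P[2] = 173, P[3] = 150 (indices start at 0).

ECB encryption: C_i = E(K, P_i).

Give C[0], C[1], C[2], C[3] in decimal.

C[0]: E(K, 177) = 31.
C[1]: E(K, 123) = 213.
C[2]: E(K, 173) = 3.
C[3]: E(K, 150) = 56.

C[0] = 31, C[1] = 213, C[2] = 3, C[3] = 56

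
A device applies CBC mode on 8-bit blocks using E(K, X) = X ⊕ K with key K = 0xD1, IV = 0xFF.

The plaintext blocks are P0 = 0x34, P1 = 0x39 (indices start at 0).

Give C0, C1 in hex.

C0 = 0x1A, C1 = 0xF2

CBC encryption: C_i = E(K, P_i ⊕ C_{i−1}), with C_{−1} = IV.
C0: P0 ⊕ 0xFF = 0xCB; E(K, 0xCB) = 0x1A.
C1: P1 ⊕ 0x1A = 0x23; E(K, 0x23) = 0xF2.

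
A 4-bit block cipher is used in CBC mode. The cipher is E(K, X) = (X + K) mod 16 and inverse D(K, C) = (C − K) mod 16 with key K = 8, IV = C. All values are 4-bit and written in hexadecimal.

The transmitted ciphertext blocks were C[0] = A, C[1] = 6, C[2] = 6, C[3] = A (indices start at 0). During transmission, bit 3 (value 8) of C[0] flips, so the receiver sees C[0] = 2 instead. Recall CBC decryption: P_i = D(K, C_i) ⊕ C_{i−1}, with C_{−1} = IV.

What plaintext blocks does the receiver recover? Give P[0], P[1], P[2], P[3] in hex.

P[0] = 6, P[1] = C, P[2] = 8, P[3] = 4

Only C[0] changed, to 2. In CBC, a change in C_i garbles P_i and flips the same bit in P_{i+1}. Decrypting the received ciphertext:
P[0]: D(K, 2) = A; A ⊕ C = 6.
P[1]: D(K, 6) = E; E ⊕ 2 = C.
P[2]: D(K, 6) = E; E ⊕ 6 = 8.
P[3]: D(K, A) = 2; 2 ⊕ 6 = 4.
Blocks that differ from the original plaintext: P[0], P[1].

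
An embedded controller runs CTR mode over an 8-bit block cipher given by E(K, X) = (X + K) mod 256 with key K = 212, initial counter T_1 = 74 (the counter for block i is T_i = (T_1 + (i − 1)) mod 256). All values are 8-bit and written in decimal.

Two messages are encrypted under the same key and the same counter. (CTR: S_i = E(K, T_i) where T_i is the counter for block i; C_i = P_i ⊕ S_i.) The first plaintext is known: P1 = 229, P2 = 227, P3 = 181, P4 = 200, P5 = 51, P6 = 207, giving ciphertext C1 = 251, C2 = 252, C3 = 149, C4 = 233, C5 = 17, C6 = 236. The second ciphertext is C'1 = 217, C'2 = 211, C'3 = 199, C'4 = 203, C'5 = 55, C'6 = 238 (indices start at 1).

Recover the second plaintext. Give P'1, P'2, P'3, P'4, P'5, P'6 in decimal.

In CTR with a reused counter, both messages share the same keystream S_i, so C_i ⊕ C'_i = P_i ⊕ P'_i and thus P'_i = P_i ⊕ C_i ⊕ C'_i.
P'1: 229 ⊕ 251 ⊕ 217 = 199.
P'2: 227 ⊕ 252 ⊕ 211 = 204.
P'3: 181 ⊕ 149 ⊕ 199 = 231.
P'4: 200 ⊕ 233 ⊕ 203 = 234.
P'5: 51 ⊕ 17 ⊕ 55 = 21.
P'6: 207 ⊕ 236 ⊕ 238 = 205.

P'1 = 199, P'2 = 204, P'3 = 231, P'4 = 234, P'5 = 21, P'6 = 205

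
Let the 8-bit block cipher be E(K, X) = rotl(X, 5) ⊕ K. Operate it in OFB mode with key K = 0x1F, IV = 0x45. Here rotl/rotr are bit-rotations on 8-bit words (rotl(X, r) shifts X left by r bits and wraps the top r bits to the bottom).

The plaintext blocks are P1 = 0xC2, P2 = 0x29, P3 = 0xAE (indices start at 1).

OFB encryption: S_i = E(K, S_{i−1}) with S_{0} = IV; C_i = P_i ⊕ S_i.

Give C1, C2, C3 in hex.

C1 = 0x75, C2 = 0xC0, C3 = 0x8C

C1: S = E(K, 0x45) = 0xB7; 0xC2 ⊕ 0xB7 = 0x75.
C2: S = E(K, 0xB7) = 0xE9; 0x29 ⊕ 0xE9 = 0xC0.
C3: S = E(K, 0xE9) = 0x22; 0xAE ⊕ 0x22 = 0x8C.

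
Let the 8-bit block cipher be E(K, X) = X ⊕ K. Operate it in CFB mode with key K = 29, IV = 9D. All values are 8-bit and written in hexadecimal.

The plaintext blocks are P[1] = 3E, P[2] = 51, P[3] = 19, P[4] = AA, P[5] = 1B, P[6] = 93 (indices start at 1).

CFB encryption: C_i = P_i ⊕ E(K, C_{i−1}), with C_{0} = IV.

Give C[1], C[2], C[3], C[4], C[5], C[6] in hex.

C[1] = 8A, C[2] = F2, C[3] = C2, C[4] = 41, C[5] = 73, C[6] = C9

C[1]: E(K, 9D) = B4; 3E ⊕ B4 = 8A.
C[2]: E(K, 8A) = A3; 51 ⊕ A3 = F2.
C[3]: E(K, F2) = DB; 19 ⊕ DB = C2.
C[4]: E(K, C2) = EB; AA ⊕ EB = 41.
C[5]: E(K, 41) = 68; 1B ⊕ 68 = 73.
C[6]: E(K, 73) = 5A; 93 ⊕ 5A = C9.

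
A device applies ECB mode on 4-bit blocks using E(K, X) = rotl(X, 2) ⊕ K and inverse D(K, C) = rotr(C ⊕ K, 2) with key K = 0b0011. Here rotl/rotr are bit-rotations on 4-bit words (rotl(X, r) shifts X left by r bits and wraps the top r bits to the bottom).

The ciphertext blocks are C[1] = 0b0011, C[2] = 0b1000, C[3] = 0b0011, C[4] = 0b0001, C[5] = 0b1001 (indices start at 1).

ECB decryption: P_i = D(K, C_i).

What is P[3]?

P[3] = 0b0000

P[3]: D(K, 0b0011) = 0b0000.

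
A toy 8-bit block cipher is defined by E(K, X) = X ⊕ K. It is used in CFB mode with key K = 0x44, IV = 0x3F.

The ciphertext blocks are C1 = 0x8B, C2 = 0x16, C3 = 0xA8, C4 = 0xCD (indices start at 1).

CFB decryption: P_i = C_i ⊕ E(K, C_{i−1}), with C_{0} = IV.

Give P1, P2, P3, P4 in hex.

P1 = 0xF0, P2 = 0xD9, P3 = 0xFA, P4 = 0x21

P1: E(K, 0x3F) = 0x7B; 0x8B ⊕ 0x7B = 0xF0.
P2: E(K, 0x8B) = 0xCF; 0x16 ⊕ 0xCF = 0xD9.
P3: E(K, 0x16) = 0x52; 0xA8 ⊕ 0x52 = 0xFA.
P4: E(K, 0xA8) = 0xEC; 0xCD ⊕ 0xEC = 0x21.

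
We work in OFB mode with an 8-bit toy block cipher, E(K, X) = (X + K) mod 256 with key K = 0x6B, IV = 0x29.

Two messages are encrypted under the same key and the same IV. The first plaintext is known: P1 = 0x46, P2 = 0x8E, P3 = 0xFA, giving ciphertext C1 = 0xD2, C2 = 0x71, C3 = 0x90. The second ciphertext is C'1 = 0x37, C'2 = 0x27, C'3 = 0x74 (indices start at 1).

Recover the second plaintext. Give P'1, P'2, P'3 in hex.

In OFB with a reused IV, both messages share the same keystream S_i, so C_i ⊕ C'_i = P_i ⊕ P'_i and thus P'_i = P_i ⊕ C_i ⊕ C'_i.
P'1: 0x46 ⊕ 0xD2 ⊕ 0x37 = 0xA3.
P'2: 0x8E ⊕ 0x71 ⊕ 0x27 = 0xD8.
P'3: 0xFA ⊕ 0x90 ⊕ 0x74 = 0x1E.

P'1 = 0xA3, P'2 = 0xD8, P'3 = 0x1E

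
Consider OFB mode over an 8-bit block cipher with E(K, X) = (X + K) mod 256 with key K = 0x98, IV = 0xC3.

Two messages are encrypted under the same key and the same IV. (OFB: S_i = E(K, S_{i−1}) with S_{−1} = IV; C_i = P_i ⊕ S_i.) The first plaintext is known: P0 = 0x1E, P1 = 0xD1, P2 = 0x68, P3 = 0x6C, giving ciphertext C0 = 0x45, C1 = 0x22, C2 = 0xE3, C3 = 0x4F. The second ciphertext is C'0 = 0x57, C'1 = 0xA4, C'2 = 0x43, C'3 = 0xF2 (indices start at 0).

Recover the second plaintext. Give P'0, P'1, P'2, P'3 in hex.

In OFB with a reused IV, both messages share the same keystream S_i, so C_i ⊕ C'_i = P_i ⊕ P'_i and thus P'_i = P_i ⊕ C_i ⊕ C'_i.
P'0: 0x1E ⊕ 0x45 ⊕ 0x57 = 0x0C.
P'1: 0xD1 ⊕ 0x22 ⊕ 0xA4 = 0x57.
P'2: 0x68 ⊕ 0xE3 ⊕ 0x43 = 0xC8.
P'3: 0x6C ⊕ 0x4F ⊕ 0xF2 = 0xD1.

P'0 = 0x0C, P'1 = 0x57, P'2 = 0xC8, P'3 = 0xD1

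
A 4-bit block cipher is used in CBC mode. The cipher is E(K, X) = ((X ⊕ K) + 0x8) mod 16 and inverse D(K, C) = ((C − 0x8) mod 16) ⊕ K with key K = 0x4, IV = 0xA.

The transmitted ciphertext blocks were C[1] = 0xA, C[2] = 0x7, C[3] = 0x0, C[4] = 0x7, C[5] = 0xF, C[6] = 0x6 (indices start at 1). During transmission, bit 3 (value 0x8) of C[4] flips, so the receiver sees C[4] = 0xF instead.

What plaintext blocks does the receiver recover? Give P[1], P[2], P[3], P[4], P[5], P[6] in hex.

CBC decryption: P_i = D(K, C_i) ⊕ C_{i−1}, with C_{0} = IV.
Only C[4] changed, to 0xF. In CBC, a change in C_i garbles P_i and flips the same bit in P_{i+1}. Decrypting the received ciphertext:
P[1]: D(K, 0xA) = 0x6; 0x6 ⊕ 0xA = 0xC.
P[2]: D(K, 0x7) = 0xB; 0xB ⊕ 0xA = 0x1.
P[3]: D(K, 0x0) = 0xC; 0xC ⊕ 0x7 = 0xB.
P[4]: D(K, 0xF) = 0x3; 0x3 ⊕ 0x0 = 0x3.
P[5]: D(K, 0xF) = 0x3; 0x3 ⊕ 0xF = 0xC.
P[6]: D(K, 0x6) = 0xA; 0xA ⊕ 0xF = 0x5.
Blocks that differ from the original plaintext: P[4], P[5].

P[1] = 0xC, P[2] = 0x1, P[3] = 0xB, P[4] = 0x3, P[5] = 0xC, P[6] = 0x5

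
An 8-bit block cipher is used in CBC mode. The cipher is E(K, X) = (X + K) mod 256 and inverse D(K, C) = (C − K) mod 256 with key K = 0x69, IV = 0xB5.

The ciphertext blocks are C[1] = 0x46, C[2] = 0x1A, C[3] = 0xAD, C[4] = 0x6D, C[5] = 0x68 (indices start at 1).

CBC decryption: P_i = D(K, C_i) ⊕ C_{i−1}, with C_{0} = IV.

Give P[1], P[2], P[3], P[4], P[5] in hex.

P[1]: D(K, 0x46) = 0xDD; 0xDD ⊕ 0xB5 = 0x68.
P[2]: D(K, 0x1A) = 0xB1; 0xB1 ⊕ 0x46 = 0xF7.
P[3]: D(K, 0xAD) = 0x44; 0x44 ⊕ 0x1A = 0x5E.
P[4]: D(K, 0x6D) = 0x04; 0x04 ⊕ 0xAD = 0xA9.
P[5]: D(K, 0x68) = 0xFF; 0xFF ⊕ 0x6D = 0x92.

P[1] = 0x68, P[2] = 0xF7, P[3] = 0x5E, P[4] = 0xA9, P[5] = 0x92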